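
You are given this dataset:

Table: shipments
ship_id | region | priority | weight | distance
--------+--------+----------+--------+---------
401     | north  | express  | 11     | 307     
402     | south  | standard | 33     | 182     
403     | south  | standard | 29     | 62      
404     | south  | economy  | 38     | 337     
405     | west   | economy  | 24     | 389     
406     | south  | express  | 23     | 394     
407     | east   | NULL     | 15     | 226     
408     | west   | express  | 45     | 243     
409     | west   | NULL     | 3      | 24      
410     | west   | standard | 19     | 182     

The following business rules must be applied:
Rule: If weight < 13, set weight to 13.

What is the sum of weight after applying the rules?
252

Step 1: 2 records have weight < 13
Step 2: These records originally summed to 14
Step 3: After setting to minimum: 2 × 13 = 26
Step 4: Unaffected records sum: 226
Step 5: Final sum = 26 + 226 = 252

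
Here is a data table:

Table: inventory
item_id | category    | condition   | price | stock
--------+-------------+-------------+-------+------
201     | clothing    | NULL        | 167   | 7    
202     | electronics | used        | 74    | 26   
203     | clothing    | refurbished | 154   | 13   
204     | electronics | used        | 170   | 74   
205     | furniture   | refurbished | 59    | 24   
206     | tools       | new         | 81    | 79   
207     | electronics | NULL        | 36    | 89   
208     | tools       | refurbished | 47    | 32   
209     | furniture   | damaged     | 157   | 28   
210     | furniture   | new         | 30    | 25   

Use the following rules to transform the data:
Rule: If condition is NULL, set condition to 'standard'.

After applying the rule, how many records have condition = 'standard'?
2

Step 1: Count records where condition IS NULL
Step 2: Found 2 records with NULL condition
Step 3: These records will have condition set to 'standard'
Step 4: Records already having condition = 'standard': 0
Step 5: Answer: 2 + 0 = 2 records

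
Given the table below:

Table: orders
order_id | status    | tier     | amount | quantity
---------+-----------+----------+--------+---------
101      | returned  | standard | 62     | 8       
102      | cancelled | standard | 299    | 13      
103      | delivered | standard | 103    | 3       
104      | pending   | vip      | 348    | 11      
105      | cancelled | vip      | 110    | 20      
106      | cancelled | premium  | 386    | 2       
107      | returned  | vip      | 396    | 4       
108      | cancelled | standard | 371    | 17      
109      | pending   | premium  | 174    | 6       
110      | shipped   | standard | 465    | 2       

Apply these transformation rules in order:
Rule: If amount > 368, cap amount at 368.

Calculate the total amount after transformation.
2568

Step 1: 4 records have amount > 368
Step 2: These records originally summed to 1618
Step 3: After capping: 4 × 368 = 1472
Step 4: Unaffected records sum: 1096
Step 5: Final sum = 1472 + 1096 = 2568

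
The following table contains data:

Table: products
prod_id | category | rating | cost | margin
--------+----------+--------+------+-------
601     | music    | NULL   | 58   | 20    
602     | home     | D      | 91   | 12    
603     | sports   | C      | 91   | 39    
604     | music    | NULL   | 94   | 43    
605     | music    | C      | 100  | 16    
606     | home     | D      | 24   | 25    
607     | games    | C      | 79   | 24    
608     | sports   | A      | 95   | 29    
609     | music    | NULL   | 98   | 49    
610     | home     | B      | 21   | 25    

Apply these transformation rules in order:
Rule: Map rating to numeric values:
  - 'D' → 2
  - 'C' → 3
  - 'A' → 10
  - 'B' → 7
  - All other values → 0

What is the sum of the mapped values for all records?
30

Step 1: Apply mapping to each record
Step 2: Count by status:
  'D': 2 records × 2 = 4
  'C': 3 records × 3 = 9
  'A': 1 records × 10 = 10
  'B': 1 records × 7 = 7
Step 3: Sum all mapped values = 30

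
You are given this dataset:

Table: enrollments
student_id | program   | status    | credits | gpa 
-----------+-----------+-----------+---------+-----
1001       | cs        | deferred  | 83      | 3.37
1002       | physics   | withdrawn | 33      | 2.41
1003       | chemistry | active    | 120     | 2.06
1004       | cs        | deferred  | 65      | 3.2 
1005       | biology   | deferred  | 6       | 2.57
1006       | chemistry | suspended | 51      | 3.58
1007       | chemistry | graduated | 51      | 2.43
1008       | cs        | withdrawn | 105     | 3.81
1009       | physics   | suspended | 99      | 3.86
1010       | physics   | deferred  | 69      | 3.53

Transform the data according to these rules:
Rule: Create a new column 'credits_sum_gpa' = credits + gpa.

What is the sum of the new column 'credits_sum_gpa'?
712.82

Step 1: For each record, compute credits + gpa
Example calculations:
  83 + 3.37 = 86.37
  33 + 2.41 = 35.41
  120 + 2.06 = 122.06
  ...
Step 2: Sum all derived values
Step 3: Total = 712.82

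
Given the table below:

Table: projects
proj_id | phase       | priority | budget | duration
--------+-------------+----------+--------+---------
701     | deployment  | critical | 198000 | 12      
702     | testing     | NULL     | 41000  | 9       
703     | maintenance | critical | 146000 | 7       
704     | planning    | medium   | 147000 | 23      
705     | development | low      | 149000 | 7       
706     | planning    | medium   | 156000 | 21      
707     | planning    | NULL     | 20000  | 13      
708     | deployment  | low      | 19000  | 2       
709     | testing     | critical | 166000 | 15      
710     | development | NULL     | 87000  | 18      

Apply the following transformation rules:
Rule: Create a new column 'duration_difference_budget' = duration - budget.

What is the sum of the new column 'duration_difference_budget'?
-1128873

Step 1: For each record, compute duration - budget
Example calculations:
  12 - 198000 = -197988
  9 - 41000 = -40991
  7 - 146000 = -145993
  ...
Step 2: Sum all derived values
Step 3: Total = -1128873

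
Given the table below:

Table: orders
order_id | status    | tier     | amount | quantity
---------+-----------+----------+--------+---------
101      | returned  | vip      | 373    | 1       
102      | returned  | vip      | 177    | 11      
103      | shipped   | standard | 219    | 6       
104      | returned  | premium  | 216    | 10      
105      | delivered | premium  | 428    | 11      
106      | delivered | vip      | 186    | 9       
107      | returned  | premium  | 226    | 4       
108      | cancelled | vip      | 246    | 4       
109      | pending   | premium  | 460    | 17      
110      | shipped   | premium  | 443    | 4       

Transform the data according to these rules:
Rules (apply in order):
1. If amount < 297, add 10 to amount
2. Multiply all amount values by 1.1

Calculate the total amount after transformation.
3337.4

Step 1: Apply Rule 1 - Add 10 to records with amount < 297
  - 6 records affected: 1270 + (6 × 10) = 1330
  - Unaffected records: 1704
  - Sum after Rule 1: 3034
Step 2: Apply Rule 2 - Multiply all by 1.1
  - 3034 × 1.1 = 3337.4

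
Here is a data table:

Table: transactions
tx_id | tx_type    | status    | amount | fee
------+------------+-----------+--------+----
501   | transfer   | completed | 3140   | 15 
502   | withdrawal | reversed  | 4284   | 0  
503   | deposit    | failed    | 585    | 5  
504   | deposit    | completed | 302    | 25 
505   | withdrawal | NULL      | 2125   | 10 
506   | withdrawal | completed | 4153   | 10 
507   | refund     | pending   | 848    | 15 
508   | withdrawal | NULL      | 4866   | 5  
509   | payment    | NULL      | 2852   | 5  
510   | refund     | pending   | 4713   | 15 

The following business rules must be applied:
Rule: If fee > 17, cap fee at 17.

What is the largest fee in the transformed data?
17

Step 1: Original maximum fee = 25
Step 2: Apply cap at 17
Step 3: 1 records had fee > 17 and were capped
Step 4: Maximum after transformation = 17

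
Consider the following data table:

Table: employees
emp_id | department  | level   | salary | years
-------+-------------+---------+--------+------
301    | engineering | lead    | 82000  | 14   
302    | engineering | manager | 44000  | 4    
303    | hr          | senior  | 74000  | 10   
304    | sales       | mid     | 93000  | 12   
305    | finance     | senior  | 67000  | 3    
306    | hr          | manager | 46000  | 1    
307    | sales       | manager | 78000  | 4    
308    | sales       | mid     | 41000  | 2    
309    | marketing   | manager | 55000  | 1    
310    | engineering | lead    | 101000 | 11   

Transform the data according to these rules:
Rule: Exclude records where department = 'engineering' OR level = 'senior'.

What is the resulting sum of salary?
313000

Step 1: Find records where department = 'engineering' OR level = 'senior'
Step 2: 5 records match, summing to 368000
Step 3: Original sum: 681000
Step 4: Remaining sum = 681000 - 368000 = 313000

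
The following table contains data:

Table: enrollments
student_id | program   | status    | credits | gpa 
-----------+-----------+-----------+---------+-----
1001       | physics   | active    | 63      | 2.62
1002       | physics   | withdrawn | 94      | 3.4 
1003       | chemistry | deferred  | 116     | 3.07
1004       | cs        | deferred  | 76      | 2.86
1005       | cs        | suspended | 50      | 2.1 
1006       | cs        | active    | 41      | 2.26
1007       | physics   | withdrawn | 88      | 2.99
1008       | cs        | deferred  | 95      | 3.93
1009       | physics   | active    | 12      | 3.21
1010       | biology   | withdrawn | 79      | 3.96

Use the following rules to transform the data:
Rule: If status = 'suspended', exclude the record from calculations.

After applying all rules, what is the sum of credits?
664

Step 1: Identify records where status = 'suspended'
Step 2: The excluded records sum to 50
Step 3: Original total credits = 714
Step 4: Remaining total = 714 - 50 = 664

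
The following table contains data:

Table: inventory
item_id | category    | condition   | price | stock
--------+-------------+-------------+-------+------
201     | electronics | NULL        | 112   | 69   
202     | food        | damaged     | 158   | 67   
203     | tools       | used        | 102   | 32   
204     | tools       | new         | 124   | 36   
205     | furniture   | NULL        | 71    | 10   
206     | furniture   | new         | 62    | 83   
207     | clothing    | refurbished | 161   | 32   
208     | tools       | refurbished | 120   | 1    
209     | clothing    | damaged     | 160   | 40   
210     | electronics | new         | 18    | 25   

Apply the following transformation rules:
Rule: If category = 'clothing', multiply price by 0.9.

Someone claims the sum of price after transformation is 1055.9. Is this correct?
Yes, the result is correct.

Step 1: Calculate the correct sum after transformation
Step 2: Apply multiplier 0.9 to records where category = 'clothing'
Step 3: Correct result = 1055.9
Step 4: Claimed result = 1055.9
Step 5: 1055.9 = 1055.9 ✓
Conclusion: The claimed result is correct.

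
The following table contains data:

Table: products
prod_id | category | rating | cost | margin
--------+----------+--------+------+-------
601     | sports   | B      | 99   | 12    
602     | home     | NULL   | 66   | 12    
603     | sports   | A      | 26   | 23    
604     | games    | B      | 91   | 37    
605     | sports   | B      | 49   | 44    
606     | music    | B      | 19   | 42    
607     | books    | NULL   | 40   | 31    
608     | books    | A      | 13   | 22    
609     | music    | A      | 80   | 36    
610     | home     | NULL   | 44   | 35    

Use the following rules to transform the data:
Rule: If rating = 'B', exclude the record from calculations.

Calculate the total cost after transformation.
269

Step 1: Identify records where rating = 'B'
Step 2: The excluded records sum to 258
Step 3: Original total cost = 527
Step 4: Remaining total = 527 - 258 = 269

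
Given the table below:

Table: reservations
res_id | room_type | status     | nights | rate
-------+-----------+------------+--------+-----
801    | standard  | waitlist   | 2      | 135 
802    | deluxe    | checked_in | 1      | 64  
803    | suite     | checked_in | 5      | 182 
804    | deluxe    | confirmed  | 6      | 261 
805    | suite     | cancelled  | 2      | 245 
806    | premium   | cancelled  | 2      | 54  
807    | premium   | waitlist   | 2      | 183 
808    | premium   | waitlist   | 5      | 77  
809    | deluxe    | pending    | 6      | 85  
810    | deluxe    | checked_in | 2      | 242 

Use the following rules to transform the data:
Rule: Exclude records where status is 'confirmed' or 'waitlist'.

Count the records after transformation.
6

Step 1: Count records to exclude
  - 1 (confirmed) + 3 (waitlist) = 4 records
Step 2: Total records: 10
Step 3: Remaining = 10 - 4 = 6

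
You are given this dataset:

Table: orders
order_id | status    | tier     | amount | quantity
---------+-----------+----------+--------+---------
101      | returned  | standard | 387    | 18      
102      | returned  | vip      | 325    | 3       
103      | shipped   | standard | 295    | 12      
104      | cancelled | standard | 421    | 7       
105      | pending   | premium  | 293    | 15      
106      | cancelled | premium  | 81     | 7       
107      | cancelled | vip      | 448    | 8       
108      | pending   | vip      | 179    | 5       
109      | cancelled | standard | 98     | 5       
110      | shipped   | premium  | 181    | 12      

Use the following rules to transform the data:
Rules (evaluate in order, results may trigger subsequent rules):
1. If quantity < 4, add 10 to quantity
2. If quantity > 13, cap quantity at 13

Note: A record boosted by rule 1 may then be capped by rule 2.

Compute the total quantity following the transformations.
95

Step 1: Apply rule 1 to records with quantity < 4
  - 1 records get bonus of 10
  - Of these, 0 records then exceed 13 and get capped
Step 2: Apply rule 2 to records with quantity > 13
  - 2 records (original) are capped
Step 3: Calculate final sum = 95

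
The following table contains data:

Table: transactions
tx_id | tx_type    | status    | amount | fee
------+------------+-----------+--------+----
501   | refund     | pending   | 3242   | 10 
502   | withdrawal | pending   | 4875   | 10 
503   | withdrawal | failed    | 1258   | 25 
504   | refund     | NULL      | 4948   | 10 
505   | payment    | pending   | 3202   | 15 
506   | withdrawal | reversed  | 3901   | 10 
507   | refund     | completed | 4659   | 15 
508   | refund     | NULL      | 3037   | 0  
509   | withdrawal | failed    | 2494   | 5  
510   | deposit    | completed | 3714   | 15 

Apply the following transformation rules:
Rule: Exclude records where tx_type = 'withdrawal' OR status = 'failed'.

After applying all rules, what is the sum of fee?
65

Step 1: Find records where tx_type = 'withdrawal' OR status = 'failed'
Step 2: 4 records match, summing to 50
Step 3: Original sum: 115
Step 4: Remaining sum = 115 - 50 = 65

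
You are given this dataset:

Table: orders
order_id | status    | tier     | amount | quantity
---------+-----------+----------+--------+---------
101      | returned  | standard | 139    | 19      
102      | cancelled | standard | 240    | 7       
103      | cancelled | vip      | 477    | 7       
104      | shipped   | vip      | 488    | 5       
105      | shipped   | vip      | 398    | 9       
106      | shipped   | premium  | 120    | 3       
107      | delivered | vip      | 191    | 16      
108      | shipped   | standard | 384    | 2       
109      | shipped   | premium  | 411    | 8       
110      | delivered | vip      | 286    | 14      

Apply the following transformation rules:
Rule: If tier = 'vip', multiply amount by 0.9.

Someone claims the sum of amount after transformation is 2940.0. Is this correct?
No, the correct result is 2950.0.

Step 1: Calculate the correct sum after transformation
Step 2: Apply multiplier 0.9 to records where tier = 'vip'
Step 3: Correct result = 2950.0
Step 4: Claimed result = 2940.0
Step 5: 2950.0 ≠ 2940.0
Conclusion: The claimed result is incorrect. The correct answer is 2950.0.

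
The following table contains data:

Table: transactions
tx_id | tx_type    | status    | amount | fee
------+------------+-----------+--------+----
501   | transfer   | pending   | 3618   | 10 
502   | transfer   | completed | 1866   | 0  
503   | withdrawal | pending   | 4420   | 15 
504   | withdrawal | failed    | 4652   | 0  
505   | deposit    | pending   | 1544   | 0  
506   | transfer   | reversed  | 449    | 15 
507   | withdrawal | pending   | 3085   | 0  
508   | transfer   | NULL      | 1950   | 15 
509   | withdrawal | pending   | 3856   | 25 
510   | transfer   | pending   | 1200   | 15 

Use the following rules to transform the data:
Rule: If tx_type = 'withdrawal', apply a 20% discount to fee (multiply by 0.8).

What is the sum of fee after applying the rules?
87.0

Step 1: Records with tx_type = 'withdrawal' have total fee = 40
Step 2: Apply multiplier: 40 × 0.8 = 32.0
Step 3: Other records total: 55
Step 4: Final sum = 32.0 + 55 = 87.0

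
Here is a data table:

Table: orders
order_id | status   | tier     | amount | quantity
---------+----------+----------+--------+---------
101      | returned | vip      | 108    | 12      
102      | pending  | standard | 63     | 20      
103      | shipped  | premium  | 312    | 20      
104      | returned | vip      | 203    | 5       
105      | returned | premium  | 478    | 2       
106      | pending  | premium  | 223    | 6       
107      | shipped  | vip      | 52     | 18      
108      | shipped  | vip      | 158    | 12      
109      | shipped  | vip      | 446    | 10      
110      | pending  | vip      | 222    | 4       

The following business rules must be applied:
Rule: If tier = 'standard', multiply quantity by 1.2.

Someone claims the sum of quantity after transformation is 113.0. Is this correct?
Yes, the result is correct.

Step 1: Calculate the correct sum after transformation
Step 2: Apply multiplier 1.2 to records where tier = 'standard'
Step 3: Correct result = 113.0
Step 4: Claimed result = 113.0
Step 5: 113.0 = 113.0 ✓
Conclusion: The claimed result is correct.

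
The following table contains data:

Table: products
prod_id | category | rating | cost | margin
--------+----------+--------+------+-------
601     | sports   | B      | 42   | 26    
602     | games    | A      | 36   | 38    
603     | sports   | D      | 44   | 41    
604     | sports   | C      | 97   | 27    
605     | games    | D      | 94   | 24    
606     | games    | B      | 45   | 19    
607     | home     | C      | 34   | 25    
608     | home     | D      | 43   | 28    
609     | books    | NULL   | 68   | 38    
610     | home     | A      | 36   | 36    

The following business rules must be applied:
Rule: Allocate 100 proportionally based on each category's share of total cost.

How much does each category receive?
books: 12.62, games: 32.47, home: 20.96, sports: 33.95

Step 1: Calculate total cost = 539
Step 2: Calculate each category's proportion:
  books: 68/539 = 12.62% → 12.62
  games: 175/539 = 32.47% → 32.47
  home: 113/539 = 20.96% → 20.96
  sports: 183/539 = 33.95% → 33.95
Step 3: Verify: sum of allocations ≈ 100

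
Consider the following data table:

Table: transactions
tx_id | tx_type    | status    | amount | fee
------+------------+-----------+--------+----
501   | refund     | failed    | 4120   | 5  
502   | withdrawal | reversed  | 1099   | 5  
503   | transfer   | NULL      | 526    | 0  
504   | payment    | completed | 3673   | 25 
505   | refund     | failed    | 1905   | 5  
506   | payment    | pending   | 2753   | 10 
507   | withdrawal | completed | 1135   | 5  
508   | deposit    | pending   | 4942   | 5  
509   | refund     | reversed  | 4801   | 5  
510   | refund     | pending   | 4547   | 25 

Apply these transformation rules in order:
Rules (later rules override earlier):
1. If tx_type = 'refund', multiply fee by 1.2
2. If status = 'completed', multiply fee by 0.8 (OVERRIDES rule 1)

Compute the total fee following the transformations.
92.0

Step 1: Rule 2 takes priority for records with status = 'completed'
  - 2 records: 30 × 0.8 = 24.0
Step 2: Rule 1 applies to remaining records with tx_type = 'refund'
  - 4 records: 40 × 1.2 = 48.0
Step 3: Other records unchanged: 20
Step 4: Final sum = 24.0 + 48.0 + 20 = 92.0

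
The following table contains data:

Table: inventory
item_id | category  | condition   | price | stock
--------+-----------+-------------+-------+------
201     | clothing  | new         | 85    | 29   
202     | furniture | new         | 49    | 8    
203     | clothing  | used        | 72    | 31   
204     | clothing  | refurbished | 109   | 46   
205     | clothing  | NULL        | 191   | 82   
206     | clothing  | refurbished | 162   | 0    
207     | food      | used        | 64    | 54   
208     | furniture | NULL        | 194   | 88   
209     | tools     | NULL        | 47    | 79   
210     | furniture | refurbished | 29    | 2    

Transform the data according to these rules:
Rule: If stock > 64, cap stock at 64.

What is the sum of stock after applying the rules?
362

Step 1: 3 records have stock > 64
Step 2: These records originally summed to 249
Step 3: After capping: 3 × 64 = 192
Step 4: Unaffected records sum: 170
Step 5: Final sum = 192 + 170 = 362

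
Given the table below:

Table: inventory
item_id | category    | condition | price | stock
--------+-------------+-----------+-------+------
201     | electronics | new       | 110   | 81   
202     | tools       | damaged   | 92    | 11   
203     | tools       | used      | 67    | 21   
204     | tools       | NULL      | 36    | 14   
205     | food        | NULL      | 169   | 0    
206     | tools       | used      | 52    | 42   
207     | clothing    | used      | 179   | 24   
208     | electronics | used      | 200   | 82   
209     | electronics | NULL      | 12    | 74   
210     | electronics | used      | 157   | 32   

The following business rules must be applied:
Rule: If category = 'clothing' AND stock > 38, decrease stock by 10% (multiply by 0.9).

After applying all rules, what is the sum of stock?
381

Step 1: Find records where category = 'clothing' AND stock > 38
Step 2: 0 records match, summing to 0
Step 3: After multiplier: 0 × 0.9 = 0.0
Step 4: Unaffected records sum: 381
Step 5: Final sum = 0.0 + 381 = 381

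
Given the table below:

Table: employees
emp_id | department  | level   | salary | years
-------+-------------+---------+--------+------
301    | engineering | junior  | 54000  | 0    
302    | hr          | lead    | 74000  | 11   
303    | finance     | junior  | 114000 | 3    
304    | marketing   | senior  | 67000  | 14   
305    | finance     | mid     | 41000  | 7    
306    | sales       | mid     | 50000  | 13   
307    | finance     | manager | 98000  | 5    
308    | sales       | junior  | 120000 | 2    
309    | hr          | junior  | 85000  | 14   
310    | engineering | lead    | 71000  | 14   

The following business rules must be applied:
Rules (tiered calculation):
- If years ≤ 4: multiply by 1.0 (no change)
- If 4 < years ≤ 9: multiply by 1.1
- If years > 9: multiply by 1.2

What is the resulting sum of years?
97.4

Step 1: Tier 1 (years ≤ 4): 3 records, sum = 5 × 1.0 = 5.0
Step 2: Tier 2 (4 < years ≤ 9): 2 records, sum = 12 × 1.1 = 13.2
Step 3: Tier 3 (years > 9): 5 records, sum = 66 × 1.2 = 79.2
Step 4: Final sum = 5.0 + 13.2 + 79.2 = 97.4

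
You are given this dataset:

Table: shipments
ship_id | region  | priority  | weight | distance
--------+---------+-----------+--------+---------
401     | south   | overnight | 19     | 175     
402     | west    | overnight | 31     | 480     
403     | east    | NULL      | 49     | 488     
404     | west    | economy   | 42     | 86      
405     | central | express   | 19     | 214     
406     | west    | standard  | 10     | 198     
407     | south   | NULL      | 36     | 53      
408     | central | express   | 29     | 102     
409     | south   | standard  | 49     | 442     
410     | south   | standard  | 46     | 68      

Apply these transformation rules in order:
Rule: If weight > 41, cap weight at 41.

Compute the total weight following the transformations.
308

Step 1: 4 records have weight > 41
Step 2: These records originally summed to 186
Step 3: After capping: 4 × 41 = 164
Step 4: Unaffected records sum: 144
Step 5: Final sum = 164 + 144 = 308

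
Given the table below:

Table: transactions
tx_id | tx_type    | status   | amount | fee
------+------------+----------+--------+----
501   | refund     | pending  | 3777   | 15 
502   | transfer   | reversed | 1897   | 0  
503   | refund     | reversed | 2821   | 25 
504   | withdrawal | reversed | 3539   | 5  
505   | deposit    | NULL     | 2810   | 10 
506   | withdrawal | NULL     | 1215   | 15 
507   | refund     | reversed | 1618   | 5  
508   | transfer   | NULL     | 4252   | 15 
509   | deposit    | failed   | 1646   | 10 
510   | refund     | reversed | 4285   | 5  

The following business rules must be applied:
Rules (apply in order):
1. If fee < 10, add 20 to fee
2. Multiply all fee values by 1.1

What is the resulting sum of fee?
203.5

Step 1: Apply Rule 1 - Add 20 to records with fee < 10
  - 4 records affected: 15 + (4 × 20) = 95
  - Unaffected records: 90
  - Sum after Rule 1: 185
Step 2: Apply Rule 2 - Multiply all by 1.1
  - 185 × 1.1 = 203.5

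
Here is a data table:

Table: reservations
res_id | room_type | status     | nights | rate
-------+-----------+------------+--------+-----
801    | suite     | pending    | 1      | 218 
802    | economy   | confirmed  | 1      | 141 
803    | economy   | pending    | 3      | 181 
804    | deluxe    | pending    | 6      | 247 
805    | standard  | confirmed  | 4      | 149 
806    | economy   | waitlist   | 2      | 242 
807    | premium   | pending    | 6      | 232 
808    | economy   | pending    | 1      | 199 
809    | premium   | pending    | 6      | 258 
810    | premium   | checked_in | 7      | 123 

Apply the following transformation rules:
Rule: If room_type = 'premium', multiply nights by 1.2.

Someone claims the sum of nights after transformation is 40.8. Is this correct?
Yes, the result is correct.

Step 1: Calculate the correct sum after transformation
Step 2: Apply multiplier 1.2 to records where room_type = 'premium'
Step 3: Correct result = 40.8
Step 4: Claimed result = 40.8
Step 5: 40.8 = 40.8 ✓
Conclusion: The claimed result is correct.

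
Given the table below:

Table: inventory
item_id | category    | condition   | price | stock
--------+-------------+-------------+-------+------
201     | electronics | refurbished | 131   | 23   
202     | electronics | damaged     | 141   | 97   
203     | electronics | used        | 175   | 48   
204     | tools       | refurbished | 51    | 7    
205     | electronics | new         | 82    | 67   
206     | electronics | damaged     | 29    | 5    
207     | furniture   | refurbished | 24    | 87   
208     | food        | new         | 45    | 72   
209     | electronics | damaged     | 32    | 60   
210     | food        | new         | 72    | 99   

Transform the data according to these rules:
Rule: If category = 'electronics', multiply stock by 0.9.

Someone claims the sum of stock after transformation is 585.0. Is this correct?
No, the correct result is 535.0.

Step 1: Calculate the correct sum after transformation
Step 2: Apply multiplier 0.9 to records where category = 'electronics'
Step 3: Correct result = 535.0
Step 4: Claimed result = 585.0
Step 5: 535.0 ≠ 585.0
Conclusion: The claimed result is incorrect. The correct answer is 535.0.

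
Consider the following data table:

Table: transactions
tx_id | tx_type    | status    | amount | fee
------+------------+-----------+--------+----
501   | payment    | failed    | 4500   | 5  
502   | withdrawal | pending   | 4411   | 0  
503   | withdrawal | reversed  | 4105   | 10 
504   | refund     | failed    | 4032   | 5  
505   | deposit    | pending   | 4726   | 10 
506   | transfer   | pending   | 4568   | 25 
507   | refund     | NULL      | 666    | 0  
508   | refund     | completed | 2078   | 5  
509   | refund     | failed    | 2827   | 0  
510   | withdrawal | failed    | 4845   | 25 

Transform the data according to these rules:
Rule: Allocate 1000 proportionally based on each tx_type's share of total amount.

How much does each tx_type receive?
deposit: 128.57, payment: 122.42, refund: 261.25, transfer: 124.27, withdrawal: 363.49

Step 1: Calculate total amount = 36758
Step 2: Calculate each tx_type's proportion:
  deposit: 4726/36758 = 12.86% → 128.57
  payment: 4500/36758 = 12.24% → 122.42
  refund: 9603/36758 = 26.12% → 261.25
  transfer: 4568/36758 = 12.43% → 124.27
  withdrawal: 13361/36758 = 36.35% → 363.49
Step 3: Verify: sum of allocations ≈ 1000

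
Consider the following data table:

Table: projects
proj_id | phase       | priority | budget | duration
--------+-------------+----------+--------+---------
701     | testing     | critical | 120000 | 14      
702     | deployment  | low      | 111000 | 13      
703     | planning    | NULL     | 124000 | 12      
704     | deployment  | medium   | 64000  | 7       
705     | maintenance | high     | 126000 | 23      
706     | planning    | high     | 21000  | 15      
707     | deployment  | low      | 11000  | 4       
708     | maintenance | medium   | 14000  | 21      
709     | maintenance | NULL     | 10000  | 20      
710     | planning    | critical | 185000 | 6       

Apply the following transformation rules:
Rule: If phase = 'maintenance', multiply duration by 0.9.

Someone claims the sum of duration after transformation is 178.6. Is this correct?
No, the correct result is 128.6.

Step 1: Calculate the correct sum after transformation
Step 2: Apply multiplier 0.9 to records where phase = 'maintenance'
Step 3: Correct result = 128.6
Step 4: Claimed result = 178.6
Step 5: 128.6 ≠ 178.6
Conclusion: The claimed result is incorrect. The correct answer is 128.6.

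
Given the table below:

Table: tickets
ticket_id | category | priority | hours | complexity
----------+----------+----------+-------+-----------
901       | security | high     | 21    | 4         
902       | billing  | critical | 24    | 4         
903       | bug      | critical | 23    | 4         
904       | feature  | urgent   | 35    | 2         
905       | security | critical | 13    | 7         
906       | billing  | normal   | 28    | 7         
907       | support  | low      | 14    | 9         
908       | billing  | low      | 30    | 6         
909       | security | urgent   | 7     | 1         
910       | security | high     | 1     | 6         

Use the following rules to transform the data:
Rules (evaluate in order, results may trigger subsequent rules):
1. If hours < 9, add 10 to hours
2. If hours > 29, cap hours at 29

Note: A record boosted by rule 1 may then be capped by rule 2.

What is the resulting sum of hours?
209

Step 1: Apply rule 1 to records with hours < 9
  - 2 records get bonus of 10
  - Of these, 0 records then exceed 29 and get capped
Step 2: Apply rule 2 to records with hours > 29
  - 2 records (original) are capped
Step 3: Calculate final sum = 209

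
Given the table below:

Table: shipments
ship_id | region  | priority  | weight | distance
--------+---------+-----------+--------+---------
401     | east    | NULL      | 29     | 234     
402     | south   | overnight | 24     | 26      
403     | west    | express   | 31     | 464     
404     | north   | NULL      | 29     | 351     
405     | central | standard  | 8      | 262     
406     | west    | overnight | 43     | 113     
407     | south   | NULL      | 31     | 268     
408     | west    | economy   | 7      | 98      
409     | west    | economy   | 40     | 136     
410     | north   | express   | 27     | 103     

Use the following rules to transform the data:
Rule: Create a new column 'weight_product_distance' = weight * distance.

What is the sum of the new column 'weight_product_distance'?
56143

Step 1: For each record, compute weight * distance
Example calculations:
  29 * 234 = 6786
  24 * 26 = 624
  31 * 464 = 14384
  ...
Step 2: Sum all derived values
Step 3: Total = 56143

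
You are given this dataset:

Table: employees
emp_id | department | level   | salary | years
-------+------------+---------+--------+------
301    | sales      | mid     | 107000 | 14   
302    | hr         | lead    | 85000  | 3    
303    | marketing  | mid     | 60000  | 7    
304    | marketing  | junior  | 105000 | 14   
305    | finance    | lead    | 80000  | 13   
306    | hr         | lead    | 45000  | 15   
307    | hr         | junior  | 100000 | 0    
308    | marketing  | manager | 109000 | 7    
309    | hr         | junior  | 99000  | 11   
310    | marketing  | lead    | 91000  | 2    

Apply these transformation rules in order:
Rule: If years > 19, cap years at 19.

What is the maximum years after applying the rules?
15

Step 1: Original maximum years = 15
Step 2: Check cap of 19 against maximum
Step 3: No records exceed the cap (max 15 <= cap 19), so no capping applies
Step 4: Maximum after transformation = 15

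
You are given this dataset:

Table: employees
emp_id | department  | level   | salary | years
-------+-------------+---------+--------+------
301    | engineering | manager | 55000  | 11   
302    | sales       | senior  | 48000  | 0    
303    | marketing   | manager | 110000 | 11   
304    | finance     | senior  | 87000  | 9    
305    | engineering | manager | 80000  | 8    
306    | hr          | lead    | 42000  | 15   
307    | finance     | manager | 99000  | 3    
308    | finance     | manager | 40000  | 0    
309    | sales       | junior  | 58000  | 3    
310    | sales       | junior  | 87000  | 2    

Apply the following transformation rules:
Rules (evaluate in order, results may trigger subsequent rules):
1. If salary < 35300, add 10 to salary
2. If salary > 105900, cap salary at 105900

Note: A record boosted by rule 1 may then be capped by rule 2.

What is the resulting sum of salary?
701900

Step 1: Apply rule 1 to records with salary < 35300
  - 0 records get bonus of 10
  - Of these, 0 records then exceed 105900 and get capped
Step 2: Apply rule 2 to records with salary > 105900
  - 1 records (original) are capped
Step 3: Calculate final sum = 701900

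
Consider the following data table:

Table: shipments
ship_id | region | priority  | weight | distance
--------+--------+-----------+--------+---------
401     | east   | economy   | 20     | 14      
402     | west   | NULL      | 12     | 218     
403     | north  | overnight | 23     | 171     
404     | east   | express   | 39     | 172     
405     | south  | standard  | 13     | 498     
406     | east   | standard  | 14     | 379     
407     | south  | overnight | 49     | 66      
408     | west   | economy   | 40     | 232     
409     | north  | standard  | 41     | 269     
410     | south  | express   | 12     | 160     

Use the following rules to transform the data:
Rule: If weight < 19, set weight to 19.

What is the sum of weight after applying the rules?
288

Step 1: 4 records have weight < 19
Step 2: These records originally summed to 51
Step 3: After setting to minimum: 4 × 19 = 76
Step 4: Unaffected records sum: 212
Step 5: Final sum = 76 + 212 = 288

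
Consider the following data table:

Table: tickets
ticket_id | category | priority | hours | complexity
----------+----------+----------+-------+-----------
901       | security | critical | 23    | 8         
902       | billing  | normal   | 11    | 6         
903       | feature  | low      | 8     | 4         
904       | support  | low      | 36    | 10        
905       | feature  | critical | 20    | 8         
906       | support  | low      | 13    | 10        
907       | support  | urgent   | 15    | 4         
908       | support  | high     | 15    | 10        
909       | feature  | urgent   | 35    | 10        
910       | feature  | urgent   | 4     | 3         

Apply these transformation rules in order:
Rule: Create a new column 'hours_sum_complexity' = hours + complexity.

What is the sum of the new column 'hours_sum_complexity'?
253

Step 1: For each record, compute hours + complexity
Example calculations:
  23 + 8 = 31
  11 + 6 = 17
  8 + 4 = 12
  ...
Step 2: Sum all derived values
Step 3: Total = 253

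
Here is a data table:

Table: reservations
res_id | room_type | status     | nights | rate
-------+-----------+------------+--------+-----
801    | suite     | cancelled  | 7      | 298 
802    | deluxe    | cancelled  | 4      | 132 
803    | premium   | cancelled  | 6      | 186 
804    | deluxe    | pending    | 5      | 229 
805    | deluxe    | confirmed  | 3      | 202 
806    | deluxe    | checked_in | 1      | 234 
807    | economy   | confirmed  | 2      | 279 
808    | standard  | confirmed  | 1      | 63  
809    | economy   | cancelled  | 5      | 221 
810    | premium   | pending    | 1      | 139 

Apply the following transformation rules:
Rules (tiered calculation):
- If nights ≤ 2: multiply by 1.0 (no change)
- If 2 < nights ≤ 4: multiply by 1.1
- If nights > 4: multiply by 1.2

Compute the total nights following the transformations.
40.3

Step 1: Tier 1 (nights ≤ 2): 4 records, sum = 5 × 1.0 = 5.0
Step 2: Tier 2 (2 < nights ≤ 4): 2 records, sum = 7 × 1.1 = 7.7
Step 3: Tier 3 (nights > 4): 4 records, sum = 23 × 1.2 = 27.6
Step 4: Final sum = 5.0 + 7.7 + 27.6 = 40.3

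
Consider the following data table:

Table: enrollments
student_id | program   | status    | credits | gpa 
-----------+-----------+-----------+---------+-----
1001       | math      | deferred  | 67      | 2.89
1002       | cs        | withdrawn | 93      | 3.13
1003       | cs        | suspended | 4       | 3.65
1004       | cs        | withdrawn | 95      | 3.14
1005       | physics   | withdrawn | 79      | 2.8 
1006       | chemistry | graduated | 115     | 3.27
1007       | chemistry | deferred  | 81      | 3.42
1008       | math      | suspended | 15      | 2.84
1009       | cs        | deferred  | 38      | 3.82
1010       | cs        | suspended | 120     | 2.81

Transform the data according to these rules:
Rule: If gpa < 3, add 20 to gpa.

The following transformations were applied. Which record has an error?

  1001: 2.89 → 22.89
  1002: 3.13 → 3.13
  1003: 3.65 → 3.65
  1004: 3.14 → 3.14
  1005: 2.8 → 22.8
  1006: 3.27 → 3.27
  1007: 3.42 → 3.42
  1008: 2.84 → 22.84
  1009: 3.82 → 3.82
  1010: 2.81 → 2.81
Record 1010 has an error. The correct transformed value should be 22.81, not 2.81.

Step 1: Check each record against the rule
Step 2: Record 1010 has gpa = 2.81
Step 3: Since 2.81 < 3, the bonus should have been applied
Step 4: Correct value = 22.81, but claimed value = 2.81
Conclusion: Record 1010 has the error.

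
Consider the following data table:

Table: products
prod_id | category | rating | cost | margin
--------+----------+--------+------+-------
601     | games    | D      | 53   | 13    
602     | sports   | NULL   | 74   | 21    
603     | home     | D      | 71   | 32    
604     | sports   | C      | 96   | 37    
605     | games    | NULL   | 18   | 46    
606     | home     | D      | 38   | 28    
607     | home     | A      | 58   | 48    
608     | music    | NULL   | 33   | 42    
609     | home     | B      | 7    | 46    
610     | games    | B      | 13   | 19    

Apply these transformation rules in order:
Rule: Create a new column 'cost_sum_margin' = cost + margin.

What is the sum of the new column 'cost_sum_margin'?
793

Step 1: For each record, compute cost + margin
Example calculations:
  53 + 13 = 66
  74 + 21 = 95
  71 + 32 = 103
  ...
Step 2: Sum all derived values
Step 3: Total = 793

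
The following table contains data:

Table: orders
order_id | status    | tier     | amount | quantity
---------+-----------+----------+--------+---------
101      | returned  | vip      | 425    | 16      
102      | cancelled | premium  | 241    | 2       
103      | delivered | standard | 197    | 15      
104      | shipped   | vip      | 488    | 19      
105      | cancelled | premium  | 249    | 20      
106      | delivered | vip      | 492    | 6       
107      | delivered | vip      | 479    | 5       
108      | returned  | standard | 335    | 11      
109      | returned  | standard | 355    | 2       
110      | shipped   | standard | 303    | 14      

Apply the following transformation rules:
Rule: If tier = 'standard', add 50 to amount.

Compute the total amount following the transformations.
3764

Step 1: Count records where tier = 'standard': 4
Step 2: Total bonus added: 4 × 50 = 200
Step 3: Original sum of amount: 3564
Step 4: Final sum = 3564 + 200 = 3764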